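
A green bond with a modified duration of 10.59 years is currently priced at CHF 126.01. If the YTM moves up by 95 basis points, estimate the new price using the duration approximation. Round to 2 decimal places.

CHF 113.33

Duration approximation: ΔP/P ≈ -D_mod · Δy = -10.59 × (+0.0095) = -0.100605.
New price ≈ 126.01 × (1 - 0.100605) = 113.33276395.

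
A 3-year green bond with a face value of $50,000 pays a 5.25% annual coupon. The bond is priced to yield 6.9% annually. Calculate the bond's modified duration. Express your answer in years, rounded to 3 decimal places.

Periodic yield y = 0.069. First find Macaulay duration:
  t   CF        PV=CF/(1+0.069)^t    t·PV
  1     2,625.00     2,455.5659     2,455.5659
  2     2,625.00     2,297.0682     4,594.1365
  3    52,625.00    43,078.3433   129,235.0300
  Σ                 47,830.9775   136,284.7324
P = 47,830.9775; Macaulay duration = 136,284.7324 / 47,830.9775 = 2.84930 years.
Modified duration = D_Mac / (1 + y) = 2.84930 / 1.069 = 2.66539 years.

2.665 years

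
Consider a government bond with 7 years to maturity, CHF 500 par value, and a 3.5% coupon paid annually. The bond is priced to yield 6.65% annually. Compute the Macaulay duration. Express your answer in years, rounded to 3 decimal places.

Periodic yield y = 0.0665. Discount each cash flow and weight by its year:
  t   CF        PV=CF/(1+0.0665)^t    t·PV
  1        17.50        16.4088        16.4088
  2        17.50        15.3857        30.7713
  3        17.50        14.4263        43.2790
  4        17.50        13.5268        54.1071
  5        17.50        12.6833        63.4167
  6        17.50        11.8925        71.3550
  7       517.50       329.7496     2,308.2475
  Σ                    414.0731     2,587.5854
Price P = Σ PV = 414.0731.
Macaulay duration = Σ(t·PV) / P = 2,587.5854 / 414.0731 = 6.24910 years.

6.249 years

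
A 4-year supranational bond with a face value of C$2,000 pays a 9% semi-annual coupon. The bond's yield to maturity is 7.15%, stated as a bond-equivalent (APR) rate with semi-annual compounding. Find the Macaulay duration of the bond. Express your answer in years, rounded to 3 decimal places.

Periodic yield y = 0.03575. Discount each cash flow and weight by its period:
  t   CF        PV=CF/(1+0.03575)^t    t·PV
  1        90.00        86.8936        86.8936
  2        90.00        83.8943       167.7887
  3        90.00        80.9986       242.9959
  4        90.00        78.2029       312.8115
  5        90.00        75.5036       377.5181
  6        90.00        72.8975       437.3852
  7        90.00        70.3814       492.6698
  8     2,090.00     1,577.9991    12,623.9928
  Σ                  2,126.7711    14,742.0556
Price P = Σ PV = 2,126.7711.
Macaulay duration = Σ(t·PV) / P = 14,742.0556 / 2,126.7711 = 6.93166 half-year periods.
In years: 6.93166 / 2 = 3.46583 years.

3.466 years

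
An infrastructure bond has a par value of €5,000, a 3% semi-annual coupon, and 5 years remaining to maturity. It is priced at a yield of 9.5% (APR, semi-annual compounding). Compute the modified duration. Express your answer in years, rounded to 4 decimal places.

4.4071 years

Periodic yield y = 0.0475. First find Macaulay duration:
  t   CF        PV=CF/(1+0.0475)^t    t·PV
  1        75.00        71.5990        71.5990
  2        75.00        68.3523       136.7046
  3        75.00        65.2528       195.7584
  4        75.00        62.2938       249.1754
  5        75.00        59.4691       297.3453
  6        75.00        56.7724       340.6343
  7        75.00        54.1980       379.3858
  8        75.00        51.7403       413.9225
  9        75.00        49.3941       444.5468
  10    5,075.00     3,190.7717    31,907.7169
  Σ                  3,729.8435    34,436.7890
P = 3,729.8435; Macaulay duration = 34,436.7890 / 3,729.8435 = 9.23277 half-year periods = 4.61639 years.
Modified duration = D_Mac / (1 + y) = 4.61639 / 1.0475 = 4.40705 years.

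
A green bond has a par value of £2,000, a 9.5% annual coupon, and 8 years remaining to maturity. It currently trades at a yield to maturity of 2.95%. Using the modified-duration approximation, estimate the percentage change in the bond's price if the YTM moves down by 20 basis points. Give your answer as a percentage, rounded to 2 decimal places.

Periodic yield y = 0.0295. Modified duration first:
  t   CF        PV=CF/(1+0.0295)^t    t·PV
  1       190.00       184.5556       184.5556
  2       190.00       179.2672       358.5345
  3       190.00       174.1304       522.3911
  4       190.00       169.1407       676.5629
  5       190.00       164.2941       821.4703
  6       190.00       159.5863       957.5176
  7       190.00       155.0134     1,085.0936
  8     2,190.00     1,735.5347    13,884.2778
  Σ                  2,921.5223    18,490.4033
P = 2,921.5223; D_Mac = 6.32903 yrs; D_mod = 6.32903/(1+0.0295) = 6.14767 yrs.
ΔP/P ≈ -D_mod · Δy = -6.14767 × (-0.002) = +0.012295 = +1.2295%.

+1.23%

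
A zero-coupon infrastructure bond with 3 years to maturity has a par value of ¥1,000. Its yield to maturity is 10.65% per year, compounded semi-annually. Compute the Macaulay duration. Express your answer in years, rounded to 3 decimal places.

3.000 years

A zero-coupon bond has a single cash flow at maturity, so its Macaulay duration equals its maturity: 3 years.
(Equivalently: 6 semi-annual periods ÷ 2 = 3 years.)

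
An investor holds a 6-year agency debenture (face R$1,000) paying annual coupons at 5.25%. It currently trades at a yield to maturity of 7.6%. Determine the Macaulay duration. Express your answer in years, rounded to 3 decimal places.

5.251 years

Periodic yield y = 0.076. Discount each cash flow and weight by its year:
  t   CF        PV=CF/(1+0.076)^t    t·PV
  1        52.50        48.7918        48.7918
  2        52.50        45.3456        90.6911
  3        52.50        42.1427       126.4281
  4        52.50        39.1661       156.6644
  5        52.50        36.3997       181.9986
  6     1,052.50       678.1855     4,069.1128
  Σ                    890.0314     4,673.6868
Price P = Σ PV = 890.0314.
Macaulay duration = Σ(t·PV) / P = 4,673.6868 / 890.0314 = 5.25115 years.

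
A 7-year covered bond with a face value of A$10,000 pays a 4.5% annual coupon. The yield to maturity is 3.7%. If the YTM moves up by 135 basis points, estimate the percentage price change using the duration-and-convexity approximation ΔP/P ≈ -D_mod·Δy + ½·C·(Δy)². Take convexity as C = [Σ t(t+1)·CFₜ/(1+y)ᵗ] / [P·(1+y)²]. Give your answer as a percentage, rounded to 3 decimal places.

-7.645%

With y = 0.037:
  t   CF        PV=CF/(1+0.037)^t    t·PV        t(t+1)·PV
  1       450.00       433.9441       433.9441         867.8881
  2       450.00       418.4610       836.9220       2,510.7661
  3       450.00       403.5304     1,210.5912       4,842.3647
  4       450.00       389.1325     1,556.5299       7,782.6497
  5       450.00       375.2483     1,876.2415      11,257.4490
  6       450.00       361.8595     2,171.1570      15,198.0989
  7    10,450.00     8,103.3574    56,723.5020     453,788.0162
  Σ                 10,485.5332    64,808.8877     496,247.2327
P = 10,485.5332; D_Mac = 6.18079 yrs; D_mod = 5.96026 yrs; C = 44.00987.
Duration effect: -5.96026 × (+0.0135) = -0.080464
Convexity effect: 0.5 × 44.00987 × (0.0135)² = +0.0040104
ΔP/P ≈ -0.080464 + 0.0040104 = -0.076453 = -7.6453%.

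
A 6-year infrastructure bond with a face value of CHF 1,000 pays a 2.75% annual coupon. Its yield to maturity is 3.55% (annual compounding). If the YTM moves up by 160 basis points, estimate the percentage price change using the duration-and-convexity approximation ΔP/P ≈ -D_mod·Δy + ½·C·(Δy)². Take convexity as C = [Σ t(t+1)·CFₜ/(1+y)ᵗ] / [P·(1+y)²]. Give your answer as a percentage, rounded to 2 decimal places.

-8.20%

With y = 0.0355:
  t   CF        PV=CF/(1+0.0355)^t    t·PV        t(t+1)·PV
  1        27.50        26.5572        26.5572          53.1144
  2        27.50        25.6468        51.2935         153.8806
  3        27.50        24.7675        74.3025         297.2101
  4        27.50        23.9184        95.6736         478.3682
  5        27.50        23.0984       115.4921         692.9524
  6     1,027.50       833.4532     5,000.7191      35,005.0338
  Σ                    957.4415     5,364.0381      36,680.5596
P = 957.4415; D_Mac = 5.60247 yrs; D_mod = 5.41040 yrs; C = 35.72922.
Duration effect: -5.41040 × (+0.016) = -0.086566
Convexity effect: 0.5 × 35.72922 × (0.016)² = +0.0045733
ΔP/P ≈ -0.086566 + 0.0045733 = -0.081993 = -8.1993%.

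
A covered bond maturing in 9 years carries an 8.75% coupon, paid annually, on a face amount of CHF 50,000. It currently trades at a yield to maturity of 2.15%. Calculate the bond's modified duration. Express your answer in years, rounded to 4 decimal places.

6.9374 years

Periodic yield y = 0.0215. First find Macaulay duration:
  t   CF        PV=CF/(1+0.0215)^t    t·PV
  1     4,375.00     4,282.9173     4,282.9173
  2     4,375.00     4,192.7727     8,385.5453
  3     4,375.00     4,104.5254    12,313.5761
  4     4,375.00     4,018.1355    16,072.5418
  5     4,375.00     3,933.5638    19,667.8192
  6     4,375.00     3,850.7722    23,104.6334
  7     4,375.00     3,769.7232    26,388.0623
  8     4,375.00     3,690.3800    29,523.0401
  9    54,375.00    44,900.7847   404,107.0626
  Σ                 76,743.5748   543,845.1981
P = 76,743.5748; Macaulay duration = 543,845.1981 / 76,743.5748 = 7.08652 years.
Modified duration = D_Mac / (1 + y) = 7.08652 / 1.0215 = 6.93737 years.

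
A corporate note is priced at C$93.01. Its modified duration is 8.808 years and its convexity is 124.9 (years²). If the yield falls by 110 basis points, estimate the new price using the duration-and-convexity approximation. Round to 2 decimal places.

C$102.72

Duration effect: -D_mod·Δy = -8.808 × (-0.011) = +0.096888
Convexity effect: ½·C·(Δy)² = 0.5 × 124.9 × (-0.011)² = +0.00755645
ΔP/P ≈ +0.096888 + 0.00755645 = +0.10444445
New price ≈ 93.01 × (1 + 0.10444445) = 102.7243782945.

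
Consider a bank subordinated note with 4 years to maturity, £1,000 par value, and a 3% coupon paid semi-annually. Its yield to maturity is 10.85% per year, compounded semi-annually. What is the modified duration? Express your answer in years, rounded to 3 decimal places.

3.567 years

Periodic yield y = 0.05425. First find Macaulay duration:
  t   CF        PV=CF/(1+0.05425)^t    t·PV
  1        15.00        14.2281        14.2281
  2        15.00        13.4960        26.9919
  3        15.00        12.8015        38.4045
  4        15.00        12.1427        48.5710
  5        15.00        11.5179        57.5895
  6        15.00        10.9252        65.5512
  7        15.00        10.3630        72.5411
  8     1,015.00       665.1463     5,321.1702
  Σ                    750.6207     5,645.0475
P = 750.6207; Macaulay duration = 5,645.0475 / 750.6207 = 7.52051 half-year periods = 3.76025 years.
Modified duration = D_Mac / (1 + y) = 3.76025 / 1.05425 = 3.56676 years.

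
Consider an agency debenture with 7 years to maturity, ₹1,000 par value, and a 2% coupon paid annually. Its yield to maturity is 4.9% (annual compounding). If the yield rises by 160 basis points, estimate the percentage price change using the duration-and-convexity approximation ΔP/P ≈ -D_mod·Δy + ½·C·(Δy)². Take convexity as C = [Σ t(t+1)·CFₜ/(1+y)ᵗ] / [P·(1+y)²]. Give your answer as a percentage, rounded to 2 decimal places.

-9.40%

With y = 0.049:
  t   CF        PV=CF/(1+0.049)^t    t·PV        t(t+1)·PV
  1        20.00        19.0658        19.0658          38.1316
  2        20.00        18.1752        36.3504         109.0512
  3        20.00        17.3262        51.9786         207.9145
  4        20.00        16.5169        66.0675         330.3376
  5        20.00        15.7454        78.7268         472.3608
  6        20.00        15.0099        90.0592         630.4147
  7     1,020.00       729.7461     5,108.2224      40,865.7789
  Σ                    831.5853     5,450.4707      42,653.9893
P = 831.5853; D_Mac = 6.55431 yrs; D_mod = 6.24815 yrs; C = 46.61244.
Duration effect: -6.24815 × (+0.016) = -0.099970
Convexity effect: 0.5 × 46.61244 × (0.016)² = +0.0059664
ΔP/P ≈ -0.099970 + 0.0059664 = -0.094004 = -9.4004%.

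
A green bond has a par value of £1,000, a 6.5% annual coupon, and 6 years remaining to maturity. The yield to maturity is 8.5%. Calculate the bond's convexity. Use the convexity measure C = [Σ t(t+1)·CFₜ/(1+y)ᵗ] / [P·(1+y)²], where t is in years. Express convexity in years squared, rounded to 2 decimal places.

28.70

With y = 0.085:
  t   CF        PV=CF/(1+0.085)^t    t·PV        t(t+1)·PV
  1        65.00        59.9078        59.9078         119.8157
  2        65.00        55.2146       110.4292         331.2876
  3        65.00        50.8890       152.6671         610.6683
  4        65.00        46.9023       187.6093         938.0466
  5        65.00        43.2280       216.1398       1,296.8386
  6     1,065.00       652.7865     3,916.7191      27,417.0339
  Σ                    908.9283     4,643.4723      30,713.6906
P = 908.9283.
Convexity = Σ t(t+1)·PV / [P·(1+y)²] = 30,713.6906 / (908.9283 × 1.177225) = 28.70403.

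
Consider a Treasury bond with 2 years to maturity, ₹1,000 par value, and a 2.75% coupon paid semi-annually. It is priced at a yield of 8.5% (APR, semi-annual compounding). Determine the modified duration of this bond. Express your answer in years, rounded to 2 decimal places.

1.88 years

Periodic yield y = 0.0425. First find Macaulay duration:
  t   CF        PV=CF/(1+0.0425)^t    t·PV
  1        13.75        13.1894        13.1894
  2        13.75        12.6517        25.3035
  3        13.75        12.1360        36.4079
  4     1,013.75       858.2753     3,433.1012
  Σ                    896.2525     3,508.0020
P = 896.2525; Macaulay duration = 3,508.0020 / 896.2525 = 3.91408 half-year periods = 1.95704 years.
Modified duration = D_Mac / (1 + y) = 1.95704 / 1.0425 = 1.87726 years.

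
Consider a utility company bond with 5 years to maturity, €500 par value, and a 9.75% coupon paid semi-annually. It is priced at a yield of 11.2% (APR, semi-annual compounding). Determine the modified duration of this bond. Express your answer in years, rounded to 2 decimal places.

Periodic yield y = 0.056. First find Macaulay duration:
  t   CF        PV=CF/(1+0.056)^t    t·PV
  1       24.375        23.0824        23.0824
  2       24.375        21.8583        43.7166
  3       24.375        20.6992        62.0975
  4       24.375        19.6015        78.4059
  5       24.375        18.5620        92.8101
  6       24.375        17.5777       105.4660
  7       24.375        16.6455       116.5186
  8       24.375        15.7628       126.1024
  9       24.375        14.9269       134.3420
  10     524.375       304.0905     3,040.9046
  Σ                    472.8067     3,823.4461
P = 472.8067; Macaulay duration = 3,823.4461 / 472.8067 = 8.08670 half-year periods = 4.04335 years.
Modified duration = D_Mac / (1 + y) = 4.04335 / 1.056 = 3.82893 years.

3.83 years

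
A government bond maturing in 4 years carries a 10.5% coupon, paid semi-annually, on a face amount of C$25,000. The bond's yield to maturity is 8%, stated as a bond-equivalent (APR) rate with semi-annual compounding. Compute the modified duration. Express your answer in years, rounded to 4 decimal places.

Periodic yield y = 0.04. First find Macaulay duration:
  t   CF        PV=CF/(1+0.04)^t    t·PV
  1     1,312.50     1,262.0192     1,262.0192
  2     1,312.50     1,213.4800     2,426.9601
  3     1,312.50     1,166.8077     3,500.4232
  4     1,312.50     1,121.9305     4,487.7220
  5     1,312.50     1,078.7793     5,393.8966
  6     1,312.50     1,037.2878     6,223.7269
  7     1,312.50       997.3921     6,981.7449
  8    26,312.50    19,226.2860   153,810.2882
  Σ                 27,103.9828   184,086.7810
P = 27,103.9828; Macaulay duration = 184,086.7810 / 27,103.9828 = 6.79187 half-year periods = 3.39594 years.
Modified duration = D_Mac / (1 + y) = 3.39594 / 1.04 = 3.26532 years.

3.2653 years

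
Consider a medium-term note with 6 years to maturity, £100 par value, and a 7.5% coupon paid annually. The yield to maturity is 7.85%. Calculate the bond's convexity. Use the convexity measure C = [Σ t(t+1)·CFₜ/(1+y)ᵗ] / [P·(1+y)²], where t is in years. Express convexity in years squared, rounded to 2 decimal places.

With y = 0.0785:
  t   CF        PV=CF/(1+0.0785)^t    t·PV        t(t+1)·PV
  1         7.50         6.9541         6.9541          13.9082
  2         7.50         6.4479        12.8959          38.6876
  3         7.50         5.9786        17.9359          71.7434
  4         7.50         5.5435        22.1738         110.8691
  5         7.50         5.1400        25.6998         154.1991
  6       107.50        68.3105       409.8631       2,869.0417
  Σ                     98.3746       495.5226       3,258.4492
P = 98.3746.
Convexity = Σ t(t+1)·PV / [P·(1+y)²] = 3,258.4492 / (98.3746 × 1.163162) = 28.47657.

28.48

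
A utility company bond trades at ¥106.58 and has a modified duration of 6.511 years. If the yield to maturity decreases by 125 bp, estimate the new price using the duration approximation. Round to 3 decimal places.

¥115.254

Duration approximation: ΔP/P ≈ -D_mod · Δy = -6.511 × (-0.0125) = +0.0813875.
New price ≈ 106.58 × (1 + 0.0813875) = 115.25427975.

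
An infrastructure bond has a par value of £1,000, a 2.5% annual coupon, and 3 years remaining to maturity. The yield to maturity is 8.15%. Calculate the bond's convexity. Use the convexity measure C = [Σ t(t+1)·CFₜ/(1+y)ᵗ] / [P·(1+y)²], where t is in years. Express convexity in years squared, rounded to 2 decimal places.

9.90

With y = 0.0815:
  t   CF        PV=CF/(1+0.0815)^t    t·PV        t(t+1)·PV
  1        25.00        23.1160        23.1160          46.2321
  2        25.00        21.3741        42.7481         128.2443
  3     1,025.00       810.2971     2,430.8914       9,723.5654
  Σ                    854.7872     2,496.7555       9,898.0418
P = 854.7872.
Convexity = Σ t(t+1)·PV / [P·(1+y)²] = 9,898.0418 / (854.7872 × 1.169642) = 9.90007.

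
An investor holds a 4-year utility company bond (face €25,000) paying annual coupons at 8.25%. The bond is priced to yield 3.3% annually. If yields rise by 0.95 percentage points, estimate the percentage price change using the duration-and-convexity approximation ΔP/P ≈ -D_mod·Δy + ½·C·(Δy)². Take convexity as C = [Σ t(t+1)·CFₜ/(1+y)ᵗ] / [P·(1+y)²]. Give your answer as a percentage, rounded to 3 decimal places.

-3.240%

With y = 0.033:
  t   CF        PV=CF/(1+0.033)^t    t·PV        t(t+1)·PV
  1     2,062.50     1,996.6118     1,996.6118       3,993.2236
  2     2,062.50     1,932.8285     3,865.6569      11,596.9708
  3     2,062.50     1,871.0827     5,613.2482      22,452.9929
  4    27,062.50    23,766.5765    95,066.3060     475,331.5301
  Σ                 29,567.0995   106,541.8230     513,374.7175
P = 29,567.0995; D_Mac = 3.60339 yrs; D_mod = 3.48828 yrs; C = 16.27141.
Duration effect: -3.48828 × (+0.0095) = -0.033139
Convexity effect: 0.5 × 16.27141 × (0.0095)² = +0.0007342
ΔP/P ≈ -0.033139 + 0.0007342 = -0.032404 = -3.2404%.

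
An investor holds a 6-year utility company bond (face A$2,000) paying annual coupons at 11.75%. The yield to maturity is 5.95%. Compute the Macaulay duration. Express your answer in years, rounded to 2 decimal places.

Periodic yield y = 0.0595. Discount each cash flow and weight by its year:
  t   CF        PV=CF/(1+0.0595)^t    t·PV
  1       235.00       221.8027       221.8027
  2       235.00       209.3466       418.6932
  3       235.00       197.5900       592.7700
  4       235.00       186.4936       745.9745
  5       235.00       176.0204       880.1021
  6     2,235.00     1,580.0534     9,480.3203
  Σ                  2,571.3068    12,339.6630
Price P = Σ PV = 2,571.3068.
Macaulay duration = Σ(t·PV) / P = 12,339.6630 / 2,571.3068 = 4.79899 years.

4.80 years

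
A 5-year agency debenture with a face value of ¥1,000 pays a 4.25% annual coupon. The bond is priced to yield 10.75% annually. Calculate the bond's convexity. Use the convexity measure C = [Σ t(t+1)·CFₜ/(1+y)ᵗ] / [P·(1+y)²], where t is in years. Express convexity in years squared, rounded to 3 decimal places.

21.500

With y = 0.1075:
  t   CF        PV=CF/(1+0.1075)^t    t·PV        t(t+1)·PV
  1        42.50        38.3747        38.3747          76.7494
  2        42.50        34.6499        69.2997         207.8991
  3        42.50        31.2866        93.8597         375.4386
  4        42.50        28.2497       112.9988         564.9942
  5     1,042.50       625.6874     3,128.4369      18,770.6211
  Σ                    758.2482     3,442.9698      19,995.7026
P = 758.2482.
Convexity = Σ t(t+1)·PV / [P·(1+y)²] = 19,995.7026 / (758.2482 × 1.226556) = 21.49997.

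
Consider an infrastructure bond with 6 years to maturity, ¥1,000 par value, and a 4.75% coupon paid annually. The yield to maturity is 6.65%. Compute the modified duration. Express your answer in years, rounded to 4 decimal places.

Periodic yield y = 0.0665. First find Macaulay duration:
  t   CF        PV=CF/(1+0.0665)^t    t·PV
  1        47.50        44.5382        44.5382
  2        47.50        41.7611        83.5222
  3        47.50        39.1571       117.4714
  4        47.50        36.7156       146.8622
  5        47.50        34.4262       172.1311
  6     1,047.50       711.8506     4,271.1038
  Σ                    908.4489     4,835.6289
P = 908.4489; Macaulay duration = 4,835.6289 / 908.4489 = 5.32295 years.
Modified duration = D_Mac / (1 + y) = 5.32295 / 1.0665 = 4.99105 years.

4.9910 years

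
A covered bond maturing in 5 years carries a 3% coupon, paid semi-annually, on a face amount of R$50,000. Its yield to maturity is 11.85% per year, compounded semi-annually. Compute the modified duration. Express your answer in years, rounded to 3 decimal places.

Periodic yield y = 0.05925. First find Macaulay duration:
  t   CF        PV=CF/(1+0.05925)^t    t·PV
  1       750.00       708.0481       708.0481
  2       750.00       668.4429     1,336.8858
  3       750.00       631.0530     1,893.1590
  4       750.00       595.7546     2,383.0182
  5       750.00       562.4305     2,812.1527
  6       750.00       530.9705     3,185.8233
  7       750.00       501.2703     3,508.8919
  8       750.00       473.2313     3,785.8506
  9       750.00       446.7607     4,020.8467
  10   50,750.00    28,539.8259   285,398.2592
  Σ                 33,657.7880   309,032.9357
P = 33,657.7880; Macaulay duration = 309,032.9357 / 33,657.7880 = 9.18162 half-year periods = 4.59081 years.
Modified duration = D_Mac / (1 + y) = 4.59081 / 1.05925 = 4.33402 years.

4.334 years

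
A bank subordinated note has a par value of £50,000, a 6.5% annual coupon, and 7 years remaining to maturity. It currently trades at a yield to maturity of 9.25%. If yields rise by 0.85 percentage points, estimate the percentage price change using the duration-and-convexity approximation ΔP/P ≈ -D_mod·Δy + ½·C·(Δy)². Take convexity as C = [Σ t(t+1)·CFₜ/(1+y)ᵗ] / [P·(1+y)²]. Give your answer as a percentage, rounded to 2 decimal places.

-4.34%

With y = 0.0925:
  t   CF        PV=CF/(1+0.0925)^t    t·PV        t(t+1)·PV
  1     3,250.00     2,974.8284     2,974.8284       5,949.6568
  2     3,250.00     2,722.9550     5,445.9101      16,337.7302
  3     3,250.00     2,492.4074     7,477.2221      29,908.8883
  4     3,250.00     2,281.3797     9,125.5189      45,627.5946
  5     3,250.00     2,088.2194    10,441.0972      62,646.5830
  6     3,250.00     1,911.4137    11,468.4820      80,279.3740
  7    53,250.00    28,666.1582   200,663.1071   1,605,304.8567
  Σ                 43,137.3617   247,596.1657   1,846,054.6835
P = 43,137.3617; D_Mac = 5.73972 yrs; D_mod = 5.25374 yrs; C = 35.85486.
Duration effect: -5.25374 × (+0.0085) = -0.044657
Convexity effect: 0.5 × 35.85486 × (0.0085)² = +0.0012953
ΔP/P ≈ -0.044657 + 0.0012953 = -0.043362 = -4.3362%.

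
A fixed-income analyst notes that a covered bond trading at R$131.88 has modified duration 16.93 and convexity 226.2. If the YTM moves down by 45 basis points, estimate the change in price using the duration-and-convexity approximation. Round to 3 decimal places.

+R$10.349

Duration effect: -D_mod·Δy = -16.93 × (-0.0045) = +0.076185
Convexity effect: ½·C·(Δy)² = 0.5 × 226.2 × (-0.0045)² = +0.002290275
ΔP/P ≈ +0.076185 + 0.002290275 = +0.078475275
ΔP ≈ 131.88 × (+0.078475275) = +10.349319267.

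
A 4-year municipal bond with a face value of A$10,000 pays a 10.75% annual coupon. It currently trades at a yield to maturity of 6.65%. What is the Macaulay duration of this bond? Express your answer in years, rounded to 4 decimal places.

Periodic yield y = 0.0665. Discount each cash flow and weight by its year:
  t   CF        PV=CF/(1+0.0665)^t    t·PV
  1     1,075.00     1,007.9700     1,007.9700
  2     1,075.00       945.1195     1,890.2391
  3     1,075.00       886.1880     2,658.5641
  4    11,075.00     8,560.5229    34,242.0918
  Σ                 11,399.8005    39,798.8650
Price P = Σ PV = 11,399.8005.
Macaulay duration = Σ(t·PV) / P = 39,798.8650 / 11,399.8005 = 3.49119 years.

3.4912 years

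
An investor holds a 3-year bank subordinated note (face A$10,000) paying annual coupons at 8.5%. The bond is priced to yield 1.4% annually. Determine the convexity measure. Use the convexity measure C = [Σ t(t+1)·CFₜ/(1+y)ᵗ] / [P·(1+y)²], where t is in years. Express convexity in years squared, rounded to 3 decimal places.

With y = 0.014:
  t   CF        PV=CF/(1+0.014)^t    t·PV        t(t+1)·PV
  1       850.00       838.2643       838.2643       1,676.5286
  2       850.00       826.6906     1,653.3813       4,960.1438
  3    10,850.00    10,406.7680    31,220.3040     124,881.2161
  Σ                 12,071.7229    33,711.9496     131,517.8885
P = 12,071.7229.
Convexity = Σ t(t+1)·PV / [P·(1+y)²] = 131,517.8885 / (12,071.7229 × 1.028196) = 10.59594.

10.596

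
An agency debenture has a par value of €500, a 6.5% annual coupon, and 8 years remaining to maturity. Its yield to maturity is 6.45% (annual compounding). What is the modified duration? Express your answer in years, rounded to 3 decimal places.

Periodic yield y = 0.0645. First find Macaulay duration:
  t   CF        PV=CF/(1+0.0645)^t    t·PV
  1        32.50        30.5308        30.5308
  2        32.50        28.6809        57.3617
  3        32.50        26.9430        80.8291
  4        32.50        25.3105       101.2420
  5        32.50        23.7769       118.8844
  6        32.50        22.3362       134.0172
  7        32.50        20.9828       146.8797
  8       532.50       322.9641     2,583.7130
  Σ                    501.5252     3,253.4579
P = 501.5252; Macaulay duration = 3,253.4579 / 501.5252 = 6.48713 years.
Modified duration = D_Mac / (1 + y) = 6.48713 / 1.0645 = 6.09406 years.

6.094 years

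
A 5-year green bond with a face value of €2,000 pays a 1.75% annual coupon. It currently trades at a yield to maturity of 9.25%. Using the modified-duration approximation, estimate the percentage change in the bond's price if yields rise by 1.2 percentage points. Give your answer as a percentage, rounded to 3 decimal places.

Periodic yield y = 0.0925. Modified duration first:
  t   CF        PV=CF/(1+0.0925)^t    t·PV
  1        35.00        32.0366        32.0366
  2        35.00        29.3241        58.6483
  3        35.00        26.8413        80.5239
  4        35.00        24.5687        98.2748
  5     2,035.00     1,307.5466     6,537.7331
  Σ                  1,420.3174     6,807.2168
P = 1,420.3174; D_Mac = 4.79274 yrs; D_mod = 4.79274/(1+0.0925) = 4.38695 yrs.
ΔP/P ≈ -D_mod · Δy = -4.38695 × (+0.012) = -0.052643 = -5.2643%.

-5.264%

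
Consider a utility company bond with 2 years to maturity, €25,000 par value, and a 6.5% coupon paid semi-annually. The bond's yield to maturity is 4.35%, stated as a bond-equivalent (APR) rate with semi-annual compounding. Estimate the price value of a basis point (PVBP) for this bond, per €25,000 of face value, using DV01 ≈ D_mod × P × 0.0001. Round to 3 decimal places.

€4.863

Periodic yield y = 0.02175.
  t   CF        PV=CF/(1+0.02175)^t    t·PV
  1       812.50       795.2043       795.2043
  2       812.50       778.2768     1,556.5536
  3       812.50       761.7096     2,285.1288
  4    25,812.50    23,683.8054    94,735.2215
  Σ                 26,018.9961    99,372.1082
P = 26,018.9961; D_Mac = 3.81921 half-year periods = 1.90961 yrs; D_mod = 1.86896 yrs.
DV01 ≈ 1.86896 × 26,018.9961 × 0.0001 = 4.862839.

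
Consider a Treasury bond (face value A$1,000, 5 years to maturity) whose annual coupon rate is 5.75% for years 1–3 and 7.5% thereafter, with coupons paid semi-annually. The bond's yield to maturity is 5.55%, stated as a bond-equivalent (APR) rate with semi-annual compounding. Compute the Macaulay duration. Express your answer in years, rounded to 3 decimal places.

Periodic yield y = 0.02775. Discount each cash flow and weight by its period:
  t   CF        PV=CF/(1+0.02775)^t    t·PV
  1        28.75        27.9737        27.9737
  2        28.75        27.2184        54.4368
  3        28.75        26.4835        79.4505
  4        28.75        25.7684       103.0737
  5        28.75        25.0727       125.3633
  6        28.75        24.3957       146.3741
  7        37.50        30.9613       216.7289
  8        37.50        30.1253       241.0024
  9        37.50        29.3119       263.8071
  10    1,037.50       789.0659     7,890.6586
  Σ                  1,036.3767     9,148.8691
Price P = Σ PV = 1,036.3767.
Macaulay duration = Σ(t·PV) / P = 9,148.8691 / 1,036.3767 = 8.82774 half-year periods.
In years: 8.82774 / 2 = 4.41387 years.

4.414 years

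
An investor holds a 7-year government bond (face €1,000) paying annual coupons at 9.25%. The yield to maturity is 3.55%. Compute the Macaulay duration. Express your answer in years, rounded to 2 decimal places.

5.69 years

Periodic yield y = 0.0355. Discount each cash flow and weight by its year:
  t   CF        PV=CF/(1+0.0355)^t    t·PV
  1        92.50        89.3288        89.3288
  2        92.50        86.2664       172.5327
  3        92.50        83.3089       249.9267
  4        92.50        80.4528       321.8113
  5        92.50        77.6947       388.4733
  6        92.50        75.0311       450.1864
  7     1,092.50       855.7969     5,990.5785
  Σ                  1,347.8796     7,662.8378
Price P = Σ PV = 1,347.8796.
Macaulay duration = Σ(t·PV) / P = 7,662.8378 / 1,347.8796 = 5.68511 years.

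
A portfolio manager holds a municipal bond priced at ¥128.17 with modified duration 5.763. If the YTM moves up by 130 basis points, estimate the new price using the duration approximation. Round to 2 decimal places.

¥118.57

Duration approximation: ΔP/P ≈ -D_mod · Δy = -5.763 × (+0.013) = -0.074919.
New price ≈ 128.17 × (1 - 0.074919) = 118.56763177.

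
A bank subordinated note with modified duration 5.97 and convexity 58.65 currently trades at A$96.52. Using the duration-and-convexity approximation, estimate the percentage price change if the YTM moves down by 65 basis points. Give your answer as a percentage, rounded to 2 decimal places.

Duration effect: -D_mod·Δy = -5.97 × (-0.0065) = +0.038805
Convexity effect: ½·C·(Δy)² = 0.5 × 58.65 × (-0.0065)² = +0.00123898125
ΔP/P ≈ +0.038805 + 0.00123898125 = +0.04004398125
= +4.004398125%.

+4.00%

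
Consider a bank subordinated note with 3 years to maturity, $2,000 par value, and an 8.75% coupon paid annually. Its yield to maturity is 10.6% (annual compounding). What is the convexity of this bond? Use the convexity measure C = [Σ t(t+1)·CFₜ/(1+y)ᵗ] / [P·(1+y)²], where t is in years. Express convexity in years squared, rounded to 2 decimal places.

With y = 0.106:
  t   CF        PV=CF/(1+0.106)^t    t·PV        t(t+1)·PV
  1       175.00       158.2278       158.2278         316.4557
  2       175.00       143.0632       286.1263         858.3789
  3     2,175.00     1,607.6588     4,822.9764      19,291.9055
  Σ                  1,908.9498     5,267.3305      20,466.7401
P = 1,908.9498.
Convexity = Σ t(t+1)·PV / [P·(1+y)²] = 20,466.7401 / (1,908.9498 × 1.223236) = 8.76484.

8.76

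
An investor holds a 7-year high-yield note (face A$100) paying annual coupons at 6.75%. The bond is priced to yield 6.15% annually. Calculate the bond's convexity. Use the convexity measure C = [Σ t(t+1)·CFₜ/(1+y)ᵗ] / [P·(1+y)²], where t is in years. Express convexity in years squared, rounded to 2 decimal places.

38.72

With y = 0.0615:
  t   CF        PV=CF/(1+0.0615)^t    t·PV        t(t+1)·PV
  1         6.75         6.3589         6.3589          12.7179
  2         6.75         5.9905        11.9810          35.9431
  3         6.75         5.6434        16.9303          67.7213
  4         6.75         5.3165        21.2659         106.3295
  5         6.75         5.0085        25.0423         150.2537
  6         6.75         4.7183        28.3097         198.1678
  7       106.75        70.2956       492.0689       3,936.5514
  Σ                    103.3316       601.9570       4,507.6845
P = 103.3316.
Convexity = Σ t(t+1)·PV / [P·(1+y)²] = 4,507.6845 / (103.3316 × 1.126782) = 38.71508.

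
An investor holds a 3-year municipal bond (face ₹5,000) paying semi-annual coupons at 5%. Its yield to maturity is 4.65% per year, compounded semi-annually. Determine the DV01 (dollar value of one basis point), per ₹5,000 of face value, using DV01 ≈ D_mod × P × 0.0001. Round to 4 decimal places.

₹1.3933

Periodic yield y = 0.02325.
  t   CF        PV=CF/(1+0.02325)^t    t·PV
  1       125.00       122.1598       122.1598
  2       125.00       119.3841       238.7682
  3       125.00       116.6715       350.0145
  4       125.00       114.0205       456.0821
  5       125.00       111.4298       557.1489
  6     5,125.00     4,464.8138    26,788.8827
  Σ                  5,048.4794    28,513.0561
P = 5,048.4794; D_Mac = 5.64785 half-year periods = 2.82393 yrs; D_mod = 2.75976 yrs.
DV01 ≈ 2.75976 × 5,048.4794 × 0.0001 = 1.393260.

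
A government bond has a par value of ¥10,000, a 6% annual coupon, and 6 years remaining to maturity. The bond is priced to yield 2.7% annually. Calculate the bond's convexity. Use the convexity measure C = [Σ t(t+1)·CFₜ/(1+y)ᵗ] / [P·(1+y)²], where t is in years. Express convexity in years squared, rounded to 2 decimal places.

33.51

With y = 0.027:
  t   CF        PV=CF/(1+0.027)^t    t·PV        t(t+1)·PV
  1       600.00       584.2259       584.2259       1,168.4518
  2       600.00       568.8665     1,137.7330       3,413.1990
  3       600.00       553.9109     1,661.7327       6,646.9309
  4       600.00       539.3485     2,157.3940      10,786.9700
  5       600.00       525.1689     2,625.8447      15,755.0682
  6    10,600.00     9,034.0648    54,204.3891     379,430.7236
  Σ                 11,805.5856    62,371.3194     417,201.3436
P = 11,805.5856.
Convexity = Σ t(t+1)·PV / [P·(1+y)²] = 417,201.3436 / (11,805.5856 × 1.054729) = 33.50559.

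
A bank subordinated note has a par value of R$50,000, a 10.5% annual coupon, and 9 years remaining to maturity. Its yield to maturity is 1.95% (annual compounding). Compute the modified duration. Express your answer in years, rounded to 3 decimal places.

Periodic yield y = 0.0195. First find Macaulay duration:
  t   CF        PV=CF/(1+0.0195)^t    t·PV
  1     5,250.00     5,149.5831     5,149.5831
  2     5,250.00     5,051.0869    10,102.1739
  3     5,250.00     4,954.4747    14,863.4240
  4     5,250.00     4,859.7103    19,438.8413
  5     5,250.00     4,766.7585    23,833.7927
  6     5,250.00     4,675.5846    28,053.5078
  7     5,250.00     4,586.1546    32,103.0823
  8     5,250.00     4,498.4351    35,987.4811
  9    55,250.00    46,435.1883   417,916.6950
  Σ                 84,976.9763   587,448.5812
P = 84,976.9763; Macaulay duration = 587,448.5812 / 84,976.9763 = 6.91303 years.
Modified duration = D_Mac / (1 + y) = 6.91303 / 1.0195 = 6.78081 years.

6.781 years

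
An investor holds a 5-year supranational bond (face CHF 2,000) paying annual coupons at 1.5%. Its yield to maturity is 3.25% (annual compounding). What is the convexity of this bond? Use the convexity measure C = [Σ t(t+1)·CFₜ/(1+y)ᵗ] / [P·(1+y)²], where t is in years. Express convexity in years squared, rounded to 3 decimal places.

26.998

With y = 0.0325:
  t   CF        PV=CF/(1+0.0325)^t    t·PV        t(t+1)·PV
  1        30.00        29.0557        29.0557          58.1114
  2        30.00        28.1411        56.2822         168.8466
  3        30.00        27.2553        81.7659         327.0637
  4        30.00        26.3974       105.5896         527.9478
  5     2,030.00     1,729.9985     8,649.9927      51,899.9562
  Σ                  1,840.8480     8,922.6861      52,981.9257
P = 1,840.8480.
Convexity = Σ t(t+1)·PV / [P·(1+y)²] = 52,981.9257 / (1,840.8480 × 1.066056) = 26.99788.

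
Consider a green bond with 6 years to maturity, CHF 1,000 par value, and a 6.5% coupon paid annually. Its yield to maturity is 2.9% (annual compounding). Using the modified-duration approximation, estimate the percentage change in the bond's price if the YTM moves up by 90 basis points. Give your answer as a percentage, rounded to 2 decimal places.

-4.58%

Periodic yield y = 0.029. Modified duration first:
  t   CF        PV=CF/(1+0.029)^t    t·PV
  1        65.00        63.1681        63.1681
  2        65.00        61.3879       122.7758
  3        65.00        59.6578       178.9734
  4        65.00        57.9765       231.9059
  5        65.00        56.3425       281.7127
  6     1,065.00       897.1341     5,382.8045
  Σ                  1,195.6669     6,261.3405
P = 1,195.6669; D_Mac = 5.23669 yrs; D_mod = 5.23669/(1+0.029) = 5.08911 yrs.
ΔP/P ≈ -D_mod · Δy = -5.08911 × (+0.009) = -0.045802 = -4.5802%.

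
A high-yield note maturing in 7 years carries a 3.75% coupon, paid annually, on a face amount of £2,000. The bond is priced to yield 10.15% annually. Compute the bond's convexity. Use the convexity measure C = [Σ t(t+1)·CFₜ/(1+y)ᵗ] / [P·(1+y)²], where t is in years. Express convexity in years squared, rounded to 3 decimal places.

38.473

With y = 0.1015:
  t   CF        PV=CF/(1+0.1015)^t    t·PV        t(t+1)·PV
  1        75.00        68.0890        68.0890         136.1779
  2        75.00        61.8148       123.6295         370.8886
  3        75.00        56.1187       168.3562         673.4246
  4        75.00        50.9475       203.7902       1,018.9509
  5        75.00        46.2529       231.2644       1,387.5863
  6        75.00        41.9908       251.9449       1,763.6140
  7     2,075.00     1,054.6943     7,382.8600      59,062.8797
  Σ                  1,379.9080     8,429.9341      64,413.5221
P = 1,379.9080.
Convexity = Σ t(t+1)·PV / [P·(1+y)²] = 64,413.5221 / (1,379.9080 × 1.213302) = 38.47317.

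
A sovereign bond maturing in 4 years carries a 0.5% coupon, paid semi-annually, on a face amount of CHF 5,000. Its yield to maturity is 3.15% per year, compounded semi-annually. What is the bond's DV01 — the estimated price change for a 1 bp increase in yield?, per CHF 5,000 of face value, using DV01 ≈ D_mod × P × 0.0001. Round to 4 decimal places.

CHF 1.7579

Periodic yield y = 0.01575.
  t   CF        PV=CF/(1+0.01575)^t    t·PV
  1        12.50        12.3062        12.3062
  2        12.50        12.1154        24.2307
  3        12.50        11.9275        35.7825
  4        12.50        11.7426        46.9702
  5        12.50        11.5605        57.8024
  6        12.50        11.3812        68.2874
  7        12.50        11.2048        78.4333
  8     5,012.50     4,423.4359    35,387.4871
  Σ                  4,505.6739    35,711.2998
P = 4,505.6739; D_Mac = 7.92585 half-year periods = 3.96293 yrs; D_mod = 3.90148 yrs.
DV01 ≈ 3.90148 × 4,505.6739 × 0.0001 = 1.757878.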